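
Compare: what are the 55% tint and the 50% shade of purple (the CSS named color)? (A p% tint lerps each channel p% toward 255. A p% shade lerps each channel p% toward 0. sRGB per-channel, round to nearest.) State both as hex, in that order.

CSS purple is rgb(128, 0, 128).
55% tint:
  R: 128 + 0.55×(255−128) = 128 + 69.85 = 197.85 → 198
  G: 0 + 140.25 = 140.25 → 140
  B: 128 + 0.55×(255−128) = 128 + 69.85 = 197.85 → 198
  → #c68cc6
50% shade:
  R: 128 − 64 = 64 → 64
  G: 0 + 0 = 0 → 0
  B: 128 + 0.5×(0−128) = 128 − 64 = 64 → 64
  → #400040

#c68cc6, #400040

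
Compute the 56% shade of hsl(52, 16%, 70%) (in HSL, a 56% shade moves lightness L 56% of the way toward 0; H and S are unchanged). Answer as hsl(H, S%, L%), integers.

hsl(52, 16%, 31%)

L moves 56% from 70 toward 0: 70 − 39.2 = 30.8 → 31.
H and S are unchanged.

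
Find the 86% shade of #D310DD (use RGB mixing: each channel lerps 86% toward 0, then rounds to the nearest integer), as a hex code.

#1E021F

#D310DD is rgb(211, 16, 221).
Per channel, c → c + 0.86(0 − c):
  R: 211 + 0.86×(0−211) = 211 − 181.46 = 29.54 → 30
  G: 16 + 0.86×(0−16) = 16 − 13.76 = 2.24 → 2
  B: 221 − 190.06 = 30.94 → 31
rgb(30, 2, 31) = #1E021F.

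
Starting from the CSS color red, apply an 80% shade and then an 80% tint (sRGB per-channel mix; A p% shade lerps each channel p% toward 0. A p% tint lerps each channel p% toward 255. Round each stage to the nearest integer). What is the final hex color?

#D6CCCC

CSS red is rgb(255, 0, 0).
Lerp each channel 80% toward 0:
  R: 255 − 204 = 51 → 51
  G: 0 + 0 = 0 → 0
  B: 0 + 0.8×(0−0) = 0 + 0 = 0 → 0
After the shade: rgb(51, 0, 0) = #330000.
Per channel, c → c + 0.8(255 − c):
  R: 51 + 0.8×(255−51) = 51 + 163.2 = 214.2 → 214
  G: 0 + 0.8×(255−0) = 0 + 204 = 204 → 204
  B: 0 + 0.8×(255−0) = 0 + 204 = 204 → 204
rgb(214, 204, 204) = #D6CCCC.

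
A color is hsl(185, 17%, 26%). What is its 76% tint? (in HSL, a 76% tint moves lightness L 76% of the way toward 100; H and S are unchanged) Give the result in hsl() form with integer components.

L moves 76% from 26 toward 100: 26 + 56.24 = 82.24 → 82.
H and S are unchanged.

hsl(185, 17%, 82%)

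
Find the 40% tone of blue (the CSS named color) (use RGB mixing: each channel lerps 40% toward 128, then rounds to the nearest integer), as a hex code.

CSS blue is rgb(0, 0, 255).
A 40% tone moves each channel 40% toward 128:
  R: 0 + 51.2 = 51.2 → 51
  G: 0 + 51.2 = 51.2 → 51
  B: 255 + 0.4×(128−255) = 255 − 50.8 = 204.2 → 204
rgb(51, 51, 204) = #3333CC.

#3333CC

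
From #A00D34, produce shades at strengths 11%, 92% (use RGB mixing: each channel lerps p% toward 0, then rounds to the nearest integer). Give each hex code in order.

#8E0C2E, #0D0104

#A00D34 is rgb(160, 13, 52).
11%: (160 − 17.6 = 142.4→142, 13 − 1.43 = 11.57→12, 52 − 5.72 = 46.28→46) → #8E0C2E
92%: (160 − 147.2 = 12.8→13, 13 − 11.96 = 1.04→1, 52 − 47.84 = 4.16→4) → #0D0104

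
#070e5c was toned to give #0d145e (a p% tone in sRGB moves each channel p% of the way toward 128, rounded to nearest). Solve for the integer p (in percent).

#070e5c is rgb(7, 14, 92); #0d145e is rgb(13, 20, 94).
On the R channel (widest range): 13 ≈ 7 + (p/100)(128 − 7), so p ≈ 100×(13 − 7)/(128 − 7) = 600/121 = 4.96.
p = 5 reproduces all three channels after rounding.

5%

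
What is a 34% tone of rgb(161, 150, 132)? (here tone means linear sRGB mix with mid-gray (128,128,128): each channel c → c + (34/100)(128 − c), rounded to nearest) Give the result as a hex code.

#968f83

Per channel, c → c + 0.34(128 − c):
  R: 161 + 0.34×(128−161) = 161 − 11.22 = 149.78 → 150
  G: 150 − 7.48 = 142.52 → 143
  B: 132 + 0.34×(128−132) = 132 − 1.36 = 130.64 → 131
rgb(150, 143, 131) = #968f83.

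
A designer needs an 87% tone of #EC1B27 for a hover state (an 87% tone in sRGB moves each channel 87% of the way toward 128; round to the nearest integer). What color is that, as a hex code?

#8E7374

#EC1B27 is rgb(236, 27, 39).
Lerp each channel 87% toward 128:
  R: 236 + 0.87×(128−236) = 236 − 93.96 = 142.04 → 142
  G: 27 + 0.87×(128−27) = 27 + 87.87 = 114.87 → 115
  B: 39 + 0.87×(128−39) = 39 + 77.43 = 116.43 → 116
rgb(142, 115, 116) = #8E7374.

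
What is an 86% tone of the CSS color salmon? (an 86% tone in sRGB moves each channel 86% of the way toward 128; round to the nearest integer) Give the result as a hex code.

CSS salmon is rgb(250, 128, 114).
Per channel, c → c + 0.86(128 − c):
  R: 250 + 0.86×(128−250) = 250 − 104.92 = 145.08 → 145
  G: 128 + 0.86×(128−128) = 128 + 0 = 128 → 128
  B: 114 + 12.04 = 126.04 → 126
rgb(145, 128, 126) = #91807e.

#91807e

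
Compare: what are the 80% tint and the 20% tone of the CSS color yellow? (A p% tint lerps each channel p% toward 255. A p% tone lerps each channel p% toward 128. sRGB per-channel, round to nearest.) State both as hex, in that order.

#FFFFCC, #E6E61A

CSS yellow is rgb(255, 255, 0).
80% tint:
  R: 255 + 0 = 255 → 255
  G: 255 + 0.8×(255−255) = 255 + 0 = 255 → 255
  B: 0 + 0.8×(255−0) = 0 + 204 = 204 → 204
  → #FFFFCC
20% tone:
  R: 255 + 0.2×(128−255) = 255 − 25.4 = 229.6 → 230
  G: 255 − 25.4 = 229.6 → 230
  B: 0 + 0.2×(128−0) = 0 + 25.6 = 25.6 → 26
  → #E6E61A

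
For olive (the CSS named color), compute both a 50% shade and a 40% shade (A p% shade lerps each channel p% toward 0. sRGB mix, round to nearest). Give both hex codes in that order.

CSS olive is rgb(128, 128, 0).
50% shade:
  R: 128 − 64 = 64 → 64
  G: 128 − 64 = 64 → 64
  B: 0 + 0 = 0 → 0
  → #404000
40% shade:
  R: 128 + 0.4×(0−128) = 128 − 51.2 = 76.8 → 77
  G: 128 − 51.2 = 76.8 → 77
  B: 0 + 0.4×(0−0) = 0 + 0 = 0 → 0
  → #4D4D00

#404000, #4D4D00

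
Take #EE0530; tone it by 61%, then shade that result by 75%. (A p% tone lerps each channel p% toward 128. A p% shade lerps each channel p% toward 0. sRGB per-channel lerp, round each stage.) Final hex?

#EE0530 is rgb(238, 5, 48).
Per channel, c → c + 0.61(128 − c):
  R: 238 − 67.1 = 170.9 → 171
  G: 5 + 75.03 = 80.03 → 80
  B: 48 + 0.61×(128−48) = 48 + 48.8 = 96.8 → 97
After the tone: rgb(171, 80, 97) = #AB5061.
A 75% shade moves each channel 75% toward 0:
  R: 171 − 128.25 = 42.75 → 43
  G: 80 + 0.75×(0−80) = 80 − 60 = 20 → 20
  B: 97 + 0.75×(0−97) = 97 − 72.75 = 24.25 → 24
rgb(43, 20, 24) = #2B1418.

#2B1418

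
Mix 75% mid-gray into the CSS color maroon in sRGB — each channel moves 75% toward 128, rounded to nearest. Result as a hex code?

#806060

CSS maroon is rgb(128, 0, 0).
Per channel, c → c + 0.75(128 − c):
  R: 128 + 0.75×(128−128) = 128 + 0 = 128 → 128
  G: 0 + 0.75×(128−0) = 0 + 96 = 96 → 96
  B: 0 + 0.75×(128−0) = 0 + 96 = 96 → 96
rgb(128, 96, 96) = #806060.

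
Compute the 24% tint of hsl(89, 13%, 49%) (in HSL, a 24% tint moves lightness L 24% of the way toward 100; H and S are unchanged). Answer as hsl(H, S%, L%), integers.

hsl(89, 13%, 61%)

L moves 24% from 49 toward 100: 49 + 12.24 = 61.24 → 61.
H and S are unchanged.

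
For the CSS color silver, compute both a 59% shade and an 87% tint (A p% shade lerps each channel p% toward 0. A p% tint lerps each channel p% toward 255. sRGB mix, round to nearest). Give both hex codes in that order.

#4f4f4f, #f7f7f7

CSS silver is rgb(192, 192, 192).
59% shade:
  R: 192 + 0.59×(0−192) = 192 − 113.28 = 78.72 → 79
  G: 192 + 0.59×(0−192) = 192 − 113.28 = 78.72 → 79
  B: 192 − 113.28 = 78.72 → 79
  → #4f4f4f
87% tint:
  R: 192 + 0.87×(255−192) = 192 + 54.81 = 246.81 → 247
  G: 192 + 54.81 = 246.81 → 247
  B: 192 + 0.87×(255−192) = 192 + 54.81 = 246.81 → 247
  → #f7f7f7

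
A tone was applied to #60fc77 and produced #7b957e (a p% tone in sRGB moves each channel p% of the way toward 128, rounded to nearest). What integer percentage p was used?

83%

#60fc77 is rgb(96, 252, 119); #7b957e is rgb(123, 149, 126).
On the G channel (widest range): 149 ≈ 252 + (p/100)(128 − 252), so p ≈ 100×(149 − 252)/(128 − 252) = -10300/-124 = 83.06.
p = 83 reproduces all three channels after rounding.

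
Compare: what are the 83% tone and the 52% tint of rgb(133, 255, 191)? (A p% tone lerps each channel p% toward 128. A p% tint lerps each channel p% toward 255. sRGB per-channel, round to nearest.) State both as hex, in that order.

83% tone:
  R: 133 − 4.15 = 128.85 → 129
  G: 255 − 105.41 = 149.59 → 150
  B: 191 − 52.29 = 138.71 → 139
  → #81968b
52% tint:
  R: 133 + 63.44 = 196.44 → 196
  G: 255 + 0.52×(255−255) = 255 + 0 = 255 → 255
  B: 191 + 0.52×(255−191) = 191 + 33.28 = 224.28 → 224
  → #c4ffe0

#81968b, #c4ffe0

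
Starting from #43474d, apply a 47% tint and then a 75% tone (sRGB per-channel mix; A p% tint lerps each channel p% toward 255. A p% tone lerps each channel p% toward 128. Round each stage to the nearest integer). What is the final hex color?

#878788

#43474d is rgb(67, 71, 77).
Per channel, c → c + 0.47(255 − c):
  R: 67 + 0.47×(255−67) = 67 + 88.36 = 155.36 → 155
  G: 71 + 86.48 = 157.48 → 157
  B: 77 + 0.47×(255−77) = 77 + 83.66 = 160.66 → 161
After the tint: rgb(155, 157, 161) = #9b9da1.
A 75% tone moves each channel 75% toward 128:
  R: 155 + 0.75×(128−155) = 155 − 20.25 = 134.75 → 135
  G: 157 − 21.75 = 135.25 → 135
  B: 161 + 0.75×(128−161) = 161 − 24.75 = 136.25 → 136
rgb(135, 135, 136) = #878788.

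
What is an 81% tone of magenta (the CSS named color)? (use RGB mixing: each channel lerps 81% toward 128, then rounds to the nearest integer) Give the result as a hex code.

#986898

CSS magenta is rgb(255, 0, 255).
Per channel, c → c + 0.81(128 − c):
  R: 255 − 102.87 = 152.13 → 152
  G: 0 + 0.81×(128−0) = 0 + 103.68 = 103.68 → 104
  B: 255 − 102.87 = 152.13 → 152
rgb(152, 104, 152) = #986898.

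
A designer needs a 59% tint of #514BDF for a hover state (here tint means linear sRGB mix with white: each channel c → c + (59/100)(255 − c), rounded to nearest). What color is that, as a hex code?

#514BDF is rgb(81, 75, 223).
A 59% tint moves each channel 59% toward 255:
  R: 81 + 0.59×(255−81) = 81 + 102.66 = 183.66 → 184
  G: 75 + 0.59×(255−75) = 75 + 106.2 = 181.2 → 181
  B: 223 + 0.59×(255−223) = 223 + 18.88 = 241.88 → 242
rgb(184, 181, 242) = #B8B5F2.

#B8B5F2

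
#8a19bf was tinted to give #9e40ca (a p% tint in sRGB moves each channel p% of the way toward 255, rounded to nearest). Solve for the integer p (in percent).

17%

#8a19bf is rgb(138, 25, 191); #9e40ca is rgb(158, 64, 202).
On the G channel (widest range): 64 ≈ 25 + (p/100)(255 − 25), so p ≈ 100×(64 − 25)/(255 − 25) = 3900/230 = 16.96.
p = 17 reproduces all three channels after rounding.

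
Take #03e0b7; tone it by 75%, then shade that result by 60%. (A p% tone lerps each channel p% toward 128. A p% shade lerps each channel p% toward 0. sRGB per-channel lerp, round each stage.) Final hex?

#03e0b7 is rgb(3, 224, 183).
Per channel, c → c + 0.75(128 − c):
  R: 3 + 0.75×(128−3) = 3 + 93.75 = 96.75 → 97
  G: 224 + 0.75×(128−224) = 224 − 72 = 152 → 152
  B: 183 − 41.25 = 141.75 → 142
After the tone: rgb(97, 152, 142) = #61988e.
Per channel, c → c + 0.6(0 − c):
  R: 97 − 58.2 = 38.8 → 39
  G: 152 + 0.6×(0−152) = 152 − 91.2 = 60.8 → 61
  B: 142 + 0.6×(0−142) = 142 − 85.2 = 56.8 → 57
rgb(39, 61, 57) = #273d39.

#273d39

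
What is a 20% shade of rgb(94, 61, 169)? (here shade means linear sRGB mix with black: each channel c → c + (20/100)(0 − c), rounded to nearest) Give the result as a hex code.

Per channel, c → c + 0.2(0 − c):
  R: 94 − 18.8 = 75.2 → 75
  G: 61 + 0.2×(0−61) = 61 − 12.2 = 48.8 → 49
  B: 169 − 33.8 = 135.2 → 135
rgb(75, 49, 135) = #4B3187.

#4B3187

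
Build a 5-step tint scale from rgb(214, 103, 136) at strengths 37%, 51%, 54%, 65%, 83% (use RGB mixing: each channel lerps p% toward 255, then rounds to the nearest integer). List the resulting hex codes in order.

37%: (214 + 15.17 = 229.17→229, 103 + 56.24 = 159.24→159, 136 + 44.03 = 180.03→180) → #E59FB4
51%: (214 + 20.91 = 234.91→235, 103 + 77.52 = 180.52→181, 136 + 60.69 = 196.69→197) → #EBB5C5
54%: (214 + 22.14 = 236.14→236, 103 + 82.08 = 185.08→185, 136 + 64.26 = 200.26→200) → #ECB9C8
65%: (214 + 26.65 = 240.65→241, 103 + 98.8 = 201.8→202, 136 + 77.35 = 213.35→213) → #F1CAD5
83%: (214 + 34.03 = 248.03→248, 103 + 126.16 = 229.16→229, 136 + 98.77 = 234.77→235) → #F8E5EB

#E59FB4, #EBB5C5, #ECB9C8, #F1CAD5, #F8E5EB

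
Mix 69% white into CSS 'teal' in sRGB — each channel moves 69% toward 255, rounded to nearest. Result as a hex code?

#b0d8d8

CSS teal is rgb(0, 128, 128).
Per channel, c → c + 0.69(255 − c):
  R: 0 + 0.69×(255−0) = 0 + 175.95 = 175.95 → 176
  G: 128 + 0.69×(255−128) = 128 + 87.63 = 215.63 → 216
  B: 128 + 0.69×(255−128) = 128 + 87.63 = 215.63 → 216
rgb(176, 216, 216) = #b0d8d8.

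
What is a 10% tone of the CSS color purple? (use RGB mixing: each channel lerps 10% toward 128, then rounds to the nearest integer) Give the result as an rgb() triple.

CSS purple is rgb(128, 0, 128).
Lerp each channel 10% toward 128:
  R: 128 + 0.1×(128−128) = 128 + 0 = 128 → 128
  G: 0 + 0.1×(128−0) = 0 + 12.8 = 12.8 → 13
  B: 128 + 0.1×(128−128) = 128 + 0 = 128 → 128

rgb(128, 13, 128)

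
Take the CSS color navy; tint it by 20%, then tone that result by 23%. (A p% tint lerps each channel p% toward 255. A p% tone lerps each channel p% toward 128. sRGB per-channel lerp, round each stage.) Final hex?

CSS navy is rgb(0, 0, 128).
Per channel, c → c + 0.2(255 − c):
  R: 0 + 0.2×(255−0) = 0 + 51 = 51 → 51
  G: 0 + 0.2×(255−0) = 0 + 51 = 51 → 51
  B: 128 + 25.4 = 153.4 → 153
After the tint: rgb(51, 51, 153) = #333399.
Per channel, c → c + 0.23(128 − c):
  R: 51 + 0.23×(128−51) = 51 + 17.71 = 68.71 → 69
  G: 51 + 17.71 = 68.71 → 69
  B: 153 − 5.75 = 147.25 → 147
rgb(69, 69, 147) = #454593.

#454593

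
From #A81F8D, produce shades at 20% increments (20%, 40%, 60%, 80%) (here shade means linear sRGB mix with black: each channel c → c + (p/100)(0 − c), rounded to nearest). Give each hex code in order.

#861971, #651355, #430C38, #22061C

#A81F8D is rgb(168, 31, 141).
20%: (168 − 33.6 = 134.4→134, 31 − 6.2 = 24.8→25, 141 − 28.2 = 112.8→113) → #861971
40%: (168 − 67.2 = 100.8→101, 31 − 12.4 = 18.6→19, 141 − 56.4 = 84.6→85) → #651355
60%: (168 − 100.8 = 67.2→67, 31 − 18.6 = 12.4→12, 141 − 84.6 = 56.4→56) → #430C38
80%: (168 − 134.4 = 33.6→34, 31 − 24.8 = 6.2→6, 141 − 112.8 = 28.2→28) → #22061C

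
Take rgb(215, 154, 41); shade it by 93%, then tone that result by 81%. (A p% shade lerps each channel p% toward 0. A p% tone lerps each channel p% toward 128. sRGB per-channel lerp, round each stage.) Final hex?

#6B6A68

Per channel, c → c + 0.93(0 − c):
  R: 215 + 0.93×(0−215) = 215 − 199.95 = 15.05 → 15
  G: 154 + 0.93×(0−154) = 154 − 143.22 = 10.78 → 11
  B: 41 − 38.13 = 2.87 → 3
After the shade: rgb(15, 11, 3) = #0F0B03.
An 81% tone moves each channel 81% toward 128:
  R: 15 + 0.81×(128−15) = 15 + 91.53 = 106.53 → 107
  G: 11 + 0.81×(128−11) = 11 + 94.77 = 105.77 → 106
  B: 3 + 0.81×(128−3) = 3 + 101.25 = 104.25 → 104
rgb(107, 106, 104) = #6B6A68.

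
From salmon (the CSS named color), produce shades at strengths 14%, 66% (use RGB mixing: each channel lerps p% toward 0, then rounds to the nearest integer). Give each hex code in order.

#D76E62, #552C27

CSS salmon is rgb(250, 128, 114).
14%: (250 − 35 = 215→215, 128 − 17.92 = 110.08→110, 114 − 15.96 = 98.04→98) → #D76E62
66%: (250 − 165 = 85→85, 128 − 84.48 = 43.52→44, 114 − 75.24 = 38.76→39) → #552C27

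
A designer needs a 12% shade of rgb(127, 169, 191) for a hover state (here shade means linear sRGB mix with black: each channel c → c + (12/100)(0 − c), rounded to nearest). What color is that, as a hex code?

A 12% shade moves each channel 12% toward 0:
  R: 127 + 0.12×(0−127) = 127 − 15.24 = 111.76 → 112
  G: 169 + 0.12×(0−169) = 169 − 20.28 = 148.72 → 149
  B: 191 − 22.92 = 168.08 → 168
rgb(112, 149, 168) = #7095a8.

#7095a8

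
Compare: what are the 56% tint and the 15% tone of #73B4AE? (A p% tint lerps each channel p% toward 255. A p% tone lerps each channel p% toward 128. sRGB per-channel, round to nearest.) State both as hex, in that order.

#73B4AE is rgb(115, 180, 174).
56% tint:
  R: 115 + 0.56×(255−115) = 115 + 78.4 = 193.4 → 193
  G: 180 + 0.56×(255−180) = 180 + 42 = 222 → 222
  B: 174 + 0.56×(255−174) = 174 + 45.36 = 219.36 → 219
  → #C1DEDB
15% tone:
  R: 115 + 1.95 = 116.95 → 117
  G: 180 − 7.8 = 172.2 → 172
  B: 174 + 0.15×(128−174) = 174 − 6.9 = 167.1 → 167
  → #75ACA7

#C1DEDB, #75ACA7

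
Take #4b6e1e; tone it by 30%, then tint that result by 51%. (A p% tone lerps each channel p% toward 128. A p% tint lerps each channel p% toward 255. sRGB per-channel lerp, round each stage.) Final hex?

#4b6e1e is rgb(75, 110, 30).
Per channel, c → c + 0.3(128 − c):
  R: 75 + 0.3×(128−75) = 75 + 15.9 = 90.9 → 91
  G: 110 + 0.3×(128−110) = 110 + 5.4 = 115.4 → 115
  B: 30 + 29.4 = 59.4 → 59
After the tone: rgb(91, 115, 59) = #5b733b.
A 51% tint moves each channel 51% toward 255:
  R: 91 + 83.64 = 174.64 → 175
  G: 115 + 71.4 = 186.4 → 186
  B: 59 + 0.51×(255−59) = 59 + 99.96 = 158.96 → 159
rgb(175, 186, 159) = #afba9f.

#afba9f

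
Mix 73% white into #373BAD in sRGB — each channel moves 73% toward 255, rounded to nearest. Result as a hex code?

#373BAD is rgb(55, 59, 173).
Per channel, c → c + 0.73(255 − c):
  R: 55 + 0.73×(255−55) = 55 + 146 = 201 → 201
  G: 59 + 143.08 = 202.08 → 202
  B: 173 + 0.73×(255−173) = 173 + 59.86 = 232.86 → 233
rgb(201, 202, 233) = #C9CAE9.

#C9CAE9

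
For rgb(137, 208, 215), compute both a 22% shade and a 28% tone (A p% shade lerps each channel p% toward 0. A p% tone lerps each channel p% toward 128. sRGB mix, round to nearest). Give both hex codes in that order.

22% shade:
  R: 137 − 30.14 = 106.86 → 107
  G: 208 + 0.22×(0−208) = 208 − 45.76 = 162.24 → 162
  B: 215 + 0.22×(0−215) = 215 − 47.3 = 167.7 → 168
  → #6ba2a8
28% tone:
  R: 137 + 0.28×(128−137) = 137 − 2.52 = 134.48 → 134
  G: 208 + 0.28×(128−208) = 208 − 22.4 = 185.6 → 186
  B: 215 + 0.28×(128−215) = 215 − 24.36 = 190.64 → 191
  → #86babf

#6ba2a8, #86babf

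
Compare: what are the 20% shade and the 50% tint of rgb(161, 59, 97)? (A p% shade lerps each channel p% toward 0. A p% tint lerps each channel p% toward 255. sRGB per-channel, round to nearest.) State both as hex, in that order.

#812f4e, #d09db0

20% shade:
  R: 161 + 0.2×(0−161) = 161 − 32.2 = 128.8 → 129
  G: 59 + 0.2×(0−59) = 59 − 11.8 = 47.2 → 47
  B: 97 + 0.2×(0−97) = 97 − 19.4 = 77.6 → 78
  → #812f4e
50% tint:
  R: 161 + 47 = 208 → 208
  G: 59 + 98 = 157 → 157
  B: 97 + 0.5×(255−97) = 97 + 79 = 176 → 176
  → #d09db0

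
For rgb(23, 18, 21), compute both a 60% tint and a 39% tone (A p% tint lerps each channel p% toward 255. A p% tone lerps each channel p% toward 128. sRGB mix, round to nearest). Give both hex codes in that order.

60% tint:
  R: 23 + 0.6×(255−23) = 23 + 139.2 = 162.2 → 162
  G: 18 + 142.2 = 160.2 → 160
  B: 21 + 0.6×(255−21) = 21 + 140.4 = 161.4 → 161
  → #a2a0a1
39% tone:
  R: 23 + 0.39×(128−23) = 23 + 40.95 = 63.95 → 64
  G: 18 + 42.9 = 60.9 → 61
  B: 21 + 0.39×(128−21) = 21 + 41.73 = 62.73 → 63
  → #403d3f

#a2a0a1, #403d3f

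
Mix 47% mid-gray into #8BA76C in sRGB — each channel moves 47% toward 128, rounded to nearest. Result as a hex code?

#869575

#8BA76C is rgb(139, 167, 108).
A 47% tone moves each channel 47% toward 128:
  R: 139 + 0.47×(128−139) = 139 − 5.17 = 133.83 → 134
  G: 167 + 0.47×(128−167) = 167 − 18.33 = 148.67 → 149
  B: 108 + 0.47×(128−108) = 108 + 9.4 = 117.4 → 117
rgb(134, 149, 117) = #869575.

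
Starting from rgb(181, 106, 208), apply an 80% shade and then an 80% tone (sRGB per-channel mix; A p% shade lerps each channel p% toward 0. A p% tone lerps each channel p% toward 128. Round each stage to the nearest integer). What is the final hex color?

#6E6B6F

Lerp each channel 80% toward 0:
  R: 181 + 0.8×(0−181) = 181 − 144.8 = 36.2 → 36
  G: 106 + 0.8×(0−106) = 106 − 84.8 = 21.2 → 21
  B: 208 − 166.4 = 41.6 → 42
After the shade: rgb(36, 21, 42) = #24152A.
Per channel, c → c + 0.8(128 − c):
  R: 36 + 0.8×(128−36) = 36 + 73.6 = 109.6 → 110
  G: 21 + 0.8×(128−21) = 21 + 85.6 = 106.6 → 107
  B: 42 + 68.8 = 110.8 → 111
rgb(110, 107, 111) = #6E6B6F.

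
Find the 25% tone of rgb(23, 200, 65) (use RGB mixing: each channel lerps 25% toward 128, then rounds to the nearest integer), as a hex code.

#31B651

A 25% tone moves each channel 25% toward 128:
  R: 23 + 0.25×(128−23) = 23 + 26.25 = 49.25 → 49
  G: 200 + 0.25×(128−200) = 200 − 18 = 182 → 182
  B: 65 + 15.75 = 80.75 → 81
rgb(49, 182, 81) = #31B651.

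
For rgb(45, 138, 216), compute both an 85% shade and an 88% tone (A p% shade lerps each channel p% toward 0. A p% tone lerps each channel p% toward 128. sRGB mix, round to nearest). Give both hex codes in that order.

#071520, #76818b

85% shade:
  R: 45 − 38.25 = 6.75 → 7
  G: 138 + 0.85×(0−138) = 138 − 117.3 = 20.7 → 21
  B: 216 + 0.85×(0−216) = 216 − 183.6 = 32.4 → 32
  → #071520
88% tone:
  R: 45 + 0.88×(128−45) = 45 + 73.04 = 118.04 → 118
  G: 138 − 8.8 = 129.2 → 129
  B: 216 − 77.44 = 138.56 → 139
  → #76818b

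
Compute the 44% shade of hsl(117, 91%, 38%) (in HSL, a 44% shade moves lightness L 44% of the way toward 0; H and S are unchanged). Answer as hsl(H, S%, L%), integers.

hsl(117, 91%, 21%)

L moves 44% from 38 toward 0: 38 − 16.72 = 21.28 → 21.
H and S are unchanged.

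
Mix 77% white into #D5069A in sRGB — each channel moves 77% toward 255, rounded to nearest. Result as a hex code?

#D5069A is rgb(213, 6, 154).
A 77% tint moves each channel 77% toward 255:
  R: 213 + 32.34 = 245.34 → 245
  G: 6 + 0.77×(255−6) = 6 + 191.73 = 197.73 → 198
  B: 154 + 0.77×(255−154) = 154 + 77.77 = 231.77 → 232
rgb(245, 198, 232) = #F5C6E8.

#F5C6E8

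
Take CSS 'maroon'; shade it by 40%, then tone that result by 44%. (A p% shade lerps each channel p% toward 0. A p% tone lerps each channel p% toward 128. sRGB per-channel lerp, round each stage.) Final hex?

CSS maroon is rgb(128, 0, 0).
A 40% shade moves each channel 40% toward 0:
  R: 128 + 0.4×(0−128) = 128 − 51.2 = 76.8 → 77
  G: 0 + 0.4×(0−0) = 0 + 0 = 0 → 0
  B: 0 + 0 = 0 → 0
After the shade: rgb(77, 0, 0) = #4d0000.
Per channel, c → c + 0.44(128 − c):
  R: 77 + 0.44×(128−77) = 77 + 22.44 = 99.44 → 99
  G: 0 + 0.44×(128−0) = 0 + 56.32 = 56.32 → 56
  B: 0 + 0.44×(128−0) = 0 + 56.32 = 56.32 → 56
rgb(99, 56, 56) = #633838.

#633838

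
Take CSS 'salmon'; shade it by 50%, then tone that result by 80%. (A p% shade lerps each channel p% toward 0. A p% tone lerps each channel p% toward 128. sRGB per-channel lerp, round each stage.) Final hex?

CSS salmon is rgb(250, 128, 114).
Per channel, c → c + 0.5(0 − c):
  R: 250 − 125 = 125 → 125
  G: 128 − 64 = 64 → 64
  B: 114 − 57 = 57 → 57
After the shade: rgb(125, 64, 57) = #7d4039.
Lerp each channel 80% toward 128:
  R: 125 + 0.8×(128−125) = 125 + 2.4 = 127.4 → 127
  G: 64 + 0.8×(128−64) = 64 + 51.2 = 115.2 → 115
  B: 57 + 0.8×(128−57) = 57 + 56.8 = 113.8 → 114
rgb(127, 115, 114) = #7f7372.

#7f7372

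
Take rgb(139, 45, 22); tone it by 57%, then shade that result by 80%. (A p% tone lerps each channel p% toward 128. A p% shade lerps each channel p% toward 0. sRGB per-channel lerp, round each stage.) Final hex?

Per channel, c → c + 0.57(128 − c):
  R: 139 + 0.57×(128−139) = 139 − 6.27 = 132.73 → 133
  G: 45 + 0.57×(128−45) = 45 + 47.31 = 92.31 → 92
  B: 22 + 60.42 = 82.42 → 82
After the tone: rgb(133, 92, 82) = #855C52.
Per channel, c → c + 0.8(0 − c):
  R: 133 + 0.8×(0−133) = 133 − 106.4 = 26.6 → 27
  G: 92 + 0.8×(0−92) = 92 − 73.6 = 18.4 → 18
  B: 82 + 0.8×(0−82) = 82 − 65.6 = 16.4 → 16
rgb(27, 18, 16) = #1B1210.

#1B1210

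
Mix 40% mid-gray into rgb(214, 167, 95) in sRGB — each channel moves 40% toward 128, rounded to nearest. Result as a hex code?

#b4976c

Per channel, c → c + 0.4(128 − c):
  R: 214 + 0.4×(128−214) = 214 − 34.4 = 179.6 → 180
  G: 167 − 15.6 = 151.4 → 151
  B: 95 + 13.2 = 108.2 → 108
rgb(180, 151, 108) = #b4976c.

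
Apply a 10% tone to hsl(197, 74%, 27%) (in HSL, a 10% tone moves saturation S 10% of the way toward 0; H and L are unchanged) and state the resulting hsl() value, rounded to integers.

hsl(197, 67%, 27%)

S moves 10% from 74 toward 0: 74 − 7.4 = 66.6 → 67.
H and L are unchanged.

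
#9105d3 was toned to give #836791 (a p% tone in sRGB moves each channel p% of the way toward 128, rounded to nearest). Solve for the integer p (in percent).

80%

#9105d3 is rgb(145, 5, 211); #836791 is rgb(131, 103, 145).
On the G channel (widest range): 103 ≈ 5 + (p/100)(128 − 5), so p ≈ 100×(103 − 5)/(128 − 5) = 9800/123 = 79.67.
p = 80 reproduces all three channels after rounding.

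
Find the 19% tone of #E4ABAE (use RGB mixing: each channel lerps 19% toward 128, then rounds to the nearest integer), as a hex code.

#D1A3A5

#E4ABAE is rgb(228, 171, 174).
Lerp each channel 19% toward 128:
  R: 228 + 0.19×(128−228) = 228 − 19 = 209 → 209
  G: 171 + 0.19×(128−171) = 171 − 8.17 = 162.83 → 163
  B: 174 + 0.19×(128−174) = 174 − 8.74 = 165.26 → 165
rgb(209, 163, 165) = #D1A3A5.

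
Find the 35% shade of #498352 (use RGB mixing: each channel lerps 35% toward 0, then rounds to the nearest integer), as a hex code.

#2f5535

#498352 is rgb(73, 131, 82).
Per channel, c → c + 0.35(0 − c):
  R: 73 + 0.35×(0−73) = 73 − 25.55 = 47.45 → 47
  G: 131 − 45.85 = 85.15 → 85
  B: 82 + 0.35×(0−82) = 82 − 28.7 = 53.3 → 53
rgb(47, 85, 53) = #2f5535.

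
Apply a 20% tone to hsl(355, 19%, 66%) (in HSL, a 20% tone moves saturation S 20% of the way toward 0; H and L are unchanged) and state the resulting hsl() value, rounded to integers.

hsl(355, 15%, 66%)

S moves 20% from 19 toward 0: 19 − 3.8 = 15.2 → 15.
H and L are unchanged.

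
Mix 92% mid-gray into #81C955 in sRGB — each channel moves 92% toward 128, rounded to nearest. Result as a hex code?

#81C955 is rgb(129, 201, 85).
A 92% tone moves each channel 92% toward 128:
  R: 129 − 0.92 = 128.08 → 128
  G: 201 + 0.92×(128−201) = 201 − 67.16 = 133.84 → 134
  B: 85 + 0.92×(128−85) = 85 + 39.56 = 124.56 → 125
rgb(128, 134, 125) = #80867D.

#80867D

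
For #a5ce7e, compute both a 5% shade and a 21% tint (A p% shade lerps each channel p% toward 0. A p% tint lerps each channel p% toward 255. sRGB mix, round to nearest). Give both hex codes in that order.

#9dc478, #b8d899

#a5ce7e is rgb(165, 206, 126).
5% shade:
  R: 165 + 0.05×(0−165) = 165 − 8.25 = 156.75 → 157
  G: 206 + 0.05×(0−206) = 206 − 10.3 = 195.7 → 196
  B: 126 − 6.3 = 119.7 → 120
  → #9dc478
21% tint:
  R: 165 + 18.9 = 183.9 → 184
  G: 206 + 0.21×(255−206) = 206 + 10.29 = 216.29 → 216
  B: 126 + 0.21×(255−126) = 126 + 27.09 = 153.09 → 153
  → #b8d899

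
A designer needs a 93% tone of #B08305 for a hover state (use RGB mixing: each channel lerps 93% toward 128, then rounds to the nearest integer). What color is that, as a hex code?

#B08305 is rgb(176, 131, 5).
Lerp each channel 93% toward 128:
  R: 176 − 44.64 = 131.36 → 131
  G: 131 + 0.93×(128−131) = 131 − 2.79 = 128.21 → 128
  B: 5 + 0.93×(128−5) = 5 + 114.39 = 119.39 → 119
rgb(131, 128, 119) = #838077.

#838077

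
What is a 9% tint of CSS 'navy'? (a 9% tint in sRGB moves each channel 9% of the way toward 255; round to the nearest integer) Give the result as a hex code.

CSS navy is rgb(0, 0, 128).
Per channel, c → c + 0.09(255 − c):
  R: 0 + 0.09×(255−0) = 0 + 22.95 = 22.95 → 23
  G: 0 + 0.09×(255−0) = 0 + 22.95 = 22.95 → 23
  B: 128 + 0.09×(255−128) = 128 + 11.43 = 139.43 → 139
rgb(23, 23, 139) = #17178B.

#17178B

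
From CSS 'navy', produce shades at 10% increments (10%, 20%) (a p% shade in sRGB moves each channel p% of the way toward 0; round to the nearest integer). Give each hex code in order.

#000073, #000066

CSS navy is rgb(0, 0, 128).
10%: (0→0, 0→0, 128 − 12.8 = 115.2→115) → #000073
20%: (0→0, 0→0, 128 − 25.6 = 102.4→102) → #000066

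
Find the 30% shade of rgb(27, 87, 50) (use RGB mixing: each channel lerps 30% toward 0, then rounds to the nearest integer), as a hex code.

Per channel, c → c + 0.3(0 − c):
  R: 27 + 0.3×(0−27) = 27 − 8.1 = 18.9 → 19
  G: 87 − 26.1 = 60.9 → 61
  B: 50 − 15 = 35 → 35
rgb(19, 61, 35) = #133D23.

#133D23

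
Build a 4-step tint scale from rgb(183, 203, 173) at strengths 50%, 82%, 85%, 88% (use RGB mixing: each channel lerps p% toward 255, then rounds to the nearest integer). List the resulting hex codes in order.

50%: (183 + 36 = 219→219, 203 + 26 = 229→229, 173 + 41 = 214→214) → #DBE5D6
82%: (183 + 59.04 = 242.04→242, 203 + 42.64 = 245.64→246, 173 + 67.24 = 240.24→240) → #F2F6F0
85%: (183 + 61.2 = 244.2→244, 203 + 44.2 = 247.2→247, 173 + 69.7 = 242.7→243) → #F4F7F3
88%: (183 + 63.36 = 246.36→246, 203 + 45.76 = 248.76→249, 173 + 72.16 = 245.16→245) → #F6F9F5

#DBE5D6, #F2F6F0, #F4F7F3, #F6F9F5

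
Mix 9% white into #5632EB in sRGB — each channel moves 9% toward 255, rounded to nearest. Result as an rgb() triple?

#5632EB is rgb(86, 50, 235).
Lerp each channel 9% toward 255:
  R: 86 + 0.09×(255−86) = 86 + 15.21 = 101.21 → 101
  G: 50 + 0.09×(255−50) = 50 + 18.45 = 68.45 → 68
  B: 235 + 0.09×(255−235) = 235 + 1.8 = 236.8 → 237

rgb(101, 68, 237)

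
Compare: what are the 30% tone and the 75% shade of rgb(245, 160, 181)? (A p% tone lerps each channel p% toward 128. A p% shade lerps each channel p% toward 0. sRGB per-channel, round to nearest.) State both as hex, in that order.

#d296a5, #3d282d

30% tone:
  R: 245 − 35.1 = 209.9 → 210
  G: 160 + 0.3×(128−160) = 160 − 9.6 = 150.4 → 150
  B: 181 + 0.3×(128−181) = 181 − 15.9 = 165.1 → 165
  → #d296a5
75% shade:
  R: 245 + 0.75×(0−245) = 245 − 183.75 = 61.25 → 61
  G: 160 + 0.75×(0−160) = 160 − 120 = 40 → 40
  B: 181 − 135.75 = 45.25 → 45
  → #3d282d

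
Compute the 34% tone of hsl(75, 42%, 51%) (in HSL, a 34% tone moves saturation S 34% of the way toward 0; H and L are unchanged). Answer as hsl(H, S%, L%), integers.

S moves 34% from 42 toward 0: 42 − 14.28 = 27.72 → 28.
H and L are unchanged.

hsl(75, 28%, 51%)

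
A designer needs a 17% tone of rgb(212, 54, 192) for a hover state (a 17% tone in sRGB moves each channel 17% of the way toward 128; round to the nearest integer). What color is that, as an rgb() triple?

rgb(198, 67, 181)

Per channel, c → c + 0.17(128 − c):
  R: 212 − 14.28 = 197.72 → 198
  G: 54 + 12.58 = 66.58 → 67
  B: 192 − 10.88 = 181.12 → 181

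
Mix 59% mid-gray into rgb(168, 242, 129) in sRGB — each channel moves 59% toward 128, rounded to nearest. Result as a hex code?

#90AF80

Per channel, c → c + 0.59(128 − c):
  R: 168 + 0.59×(128−168) = 168 − 23.6 = 144.4 → 144
  G: 242 − 67.26 = 174.74 → 175
  B: 129 − 0.59 = 128.41 → 128
rgb(144, 175, 128) = #90AF80.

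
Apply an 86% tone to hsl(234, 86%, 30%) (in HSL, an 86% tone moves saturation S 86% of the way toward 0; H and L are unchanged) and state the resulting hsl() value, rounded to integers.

hsl(234, 12%, 30%)

S moves 86% from 86 toward 0: 86 − 73.96 = 12.04 → 12.
H and L are unchanged.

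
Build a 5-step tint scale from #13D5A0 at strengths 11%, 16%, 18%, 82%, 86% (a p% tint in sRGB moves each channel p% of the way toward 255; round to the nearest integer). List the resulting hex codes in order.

#2DDAAA, #39DCAF, #3DDDB1, #D5F7EE, #DEF9F2

#13D5A0 is rgb(19, 213, 160).
11%: (19 + 25.96 = 44.96→45, 213 + 4.62 = 217.62→218, 160 + 10.45 = 170.45→170) → #2DDAAA
16%: (19 + 37.76 = 56.76→57, 213 + 6.72 = 219.72→220, 160 + 15.2 = 175.2→175) → #39DCAF
18%: (19 + 42.48 = 61.48→61, 213 + 7.56 = 220.56→221, 160 + 17.1 = 177.1→177) → #3DDDB1
82%: (19 + 193.52 = 212.52→213, 213 + 34.44 = 247.44→247, 160 + 77.9 = 237.9→238) → #D5F7EE
86%: (19 + 202.96 = 221.96→222, 213 + 36.12 = 249.12→249, 160 + 81.7 = 241.7→242) → #DEF9F2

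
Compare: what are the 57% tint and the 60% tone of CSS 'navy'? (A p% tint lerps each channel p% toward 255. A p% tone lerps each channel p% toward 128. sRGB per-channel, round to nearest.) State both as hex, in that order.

#9191c8, #4d4d80

CSS navy is rgb(0, 0, 128).
57% tint:
  R: 0 + 0.57×(255−0) = 0 + 145.35 = 145.35 → 145
  G: 0 + 0.57×(255−0) = 0 + 145.35 = 145.35 → 145
  B: 128 + 0.57×(255−128) = 128 + 72.39 = 200.39 → 200
  → #9191c8
60% tone:
  R: 0 + 0.6×(128−0) = 0 + 76.8 = 76.8 → 77
  G: 0 + 0.6×(128−0) = 0 + 76.8 = 76.8 → 77
  B: 128 + 0.6×(128−128) = 128 + 0 = 128 → 128
  → #4d4d80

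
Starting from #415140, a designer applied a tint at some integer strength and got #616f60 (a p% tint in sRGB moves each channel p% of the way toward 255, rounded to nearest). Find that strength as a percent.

#415140 is rgb(65, 81, 64); #616f60 is rgb(97, 111, 96).
On the B channel (widest range): 96 ≈ 64 + (p/100)(255 − 64), so p ≈ 100×(96 − 64)/(255 − 64) = 3200/191 = 16.75.
p = 17 reproduces all three channels after rounding.

17%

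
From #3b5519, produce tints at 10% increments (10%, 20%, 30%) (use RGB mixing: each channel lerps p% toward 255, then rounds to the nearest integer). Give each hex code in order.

#3b5519 is rgb(59, 85, 25).
10%: (59 + 19.6 = 78.6→79, 85 + 17 = 102→102, 25 + 23 = 48→48) → #4f6630
20%: (59 + 39.2 = 98.2→98, 85 + 34 = 119→119, 25 + 46 = 71→71) → #627747
30%: (59 + 58.8 = 117.8→118, 85 + 51 = 136→136, 25 + 69 = 94→94) → #76885e

#4f6630, #627747, #76885e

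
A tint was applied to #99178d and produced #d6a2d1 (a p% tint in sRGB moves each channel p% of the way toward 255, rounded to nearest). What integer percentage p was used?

60%

#99178d is rgb(153, 23, 141); #d6a2d1 is rgb(214, 162, 209).
On the G channel (widest range): 162 ≈ 23 + (p/100)(255 − 23), so p ≈ 100×(162 − 23)/(255 − 23) = 13900/232 = 59.91.
p = 60 reproduces all three channels after rounding.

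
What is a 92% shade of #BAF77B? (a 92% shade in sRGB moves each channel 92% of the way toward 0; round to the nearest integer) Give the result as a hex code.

#0F140A

#BAF77B is rgb(186, 247, 123).
Lerp each channel 92% toward 0:
  R: 186 − 171.12 = 14.88 → 15
  G: 247 + 0.92×(0−247) = 247 − 227.24 = 19.76 → 20
  B: 123 − 113.16 = 9.84 → 10
rgb(15, 20, 10) = #0F140A.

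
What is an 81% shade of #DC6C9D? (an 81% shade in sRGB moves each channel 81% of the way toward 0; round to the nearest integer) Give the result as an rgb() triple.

#DC6C9D is rgb(220, 108, 157).
Per channel, c → c + 0.81(0 − c):
  R: 220 − 178.2 = 41.8 → 42
  G: 108 + 0.81×(0−108) = 108 − 87.48 = 20.52 → 21
  B: 157 + 0.81×(0−157) = 157 − 127.17 = 29.83 → 30

rgb(42, 21, 30)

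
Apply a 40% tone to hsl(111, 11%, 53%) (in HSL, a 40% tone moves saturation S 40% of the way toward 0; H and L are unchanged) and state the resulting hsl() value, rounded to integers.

S moves 40% from 11 toward 0: 11 − 4.4 = 6.6 → 7.
H and L are unchanged.

hsl(111, 7%, 53%)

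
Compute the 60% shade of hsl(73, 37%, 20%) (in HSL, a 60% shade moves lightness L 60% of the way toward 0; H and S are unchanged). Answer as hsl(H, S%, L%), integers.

L moves 60% from 20 toward 0: 20 − 12 = 8 → 8.
H and S are unchanged.

hsl(73, 37%, 8%)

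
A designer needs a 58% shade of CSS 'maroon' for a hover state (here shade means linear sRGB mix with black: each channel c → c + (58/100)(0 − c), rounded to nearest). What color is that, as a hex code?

CSS maroon is rgb(128, 0, 0).
Per channel, c → c + 0.58(0 − c):
  R: 128 + 0.58×(0−128) = 128 − 74.24 = 53.76 → 54
  G: 0 + 0 = 0 → 0
  B: 0 + 0.58×(0−0) = 0 + 0 = 0 → 0
rgb(54, 0, 0) = #360000.

#360000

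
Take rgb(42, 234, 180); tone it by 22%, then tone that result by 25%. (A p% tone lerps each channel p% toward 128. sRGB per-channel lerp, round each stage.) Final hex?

Per channel, c → c + 0.22(128 − c):
  R: 42 + 18.92 = 60.92 → 61
  G: 234 + 0.22×(128−234) = 234 − 23.32 = 210.68 → 211
  B: 180 − 11.44 = 168.56 → 169
After the tone: rgb(61, 211, 169) = #3dd3a9.
Per channel, c → c + 0.25(128 − c):
  R: 61 + 0.25×(128−61) = 61 + 16.75 = 77.75 → 78
  G: 211 − 20.75 = 190.25 → 190
  B: 169 + 0.25×(128−169) = 169 − 10.25 = 158.75 → 159
rgb(78, 190, 159) = #4ebe9f.

#4ebe9f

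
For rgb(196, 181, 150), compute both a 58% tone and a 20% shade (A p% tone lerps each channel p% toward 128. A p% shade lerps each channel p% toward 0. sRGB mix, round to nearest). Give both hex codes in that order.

#9d9689, #9d9178

58% tone:
  R: 196 − 39.44 = 156.56 → 157
  G: 181 − 30.74 = 150.26 → 150
  B: 150 + 0.58×(128−150) = 150 − 12.76 = 137.24 → 137
  → #9d9689
20% shade:
  R: 196 − 39.2 = 156.8 → 157
  G: 181 − 36.2 = 144.8 → 145
  B: 150 + 0.2×(0−150) = 150 − 30 = 120 → 120
  → #9d9178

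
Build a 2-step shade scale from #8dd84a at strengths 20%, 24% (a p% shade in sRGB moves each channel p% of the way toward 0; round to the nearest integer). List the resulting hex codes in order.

#8dd84a is rgb(141, 216, 74).
20%: (141 − 28.2 = 112.8→113, 216 − 43.2 = 172.8→173, 74 − 14.8 = 59.2→59) → #71ad3b
24%: (141 − 33.84 = 107.16→107, 216 − 51.84 = 164.16→164, 74 − 17.76 = 56.24→56) → #6ba438

#71ad3b, #6ba438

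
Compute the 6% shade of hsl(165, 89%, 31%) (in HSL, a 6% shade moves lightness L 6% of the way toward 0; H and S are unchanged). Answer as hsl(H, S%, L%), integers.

hsl(165, 89%, 29%)

L moves 6% from 31 toward 0: 31 − 1.86 = 29.14 → 29.
H and S are unchanged.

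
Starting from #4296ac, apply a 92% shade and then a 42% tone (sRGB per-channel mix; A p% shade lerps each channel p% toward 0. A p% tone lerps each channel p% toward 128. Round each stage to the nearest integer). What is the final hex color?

#4296ac is rgb(66, 150, 172).
A 92% shade moves each channel 92% toward 0:
  R: 66 + 0.92×(0−66) = 66 − 60.72 = 5.28 → 5
  G: 150 + 0.92×(0−150) = 150 − 138 = 12 → 12
  B: 172 − 158.24 = 13.76 → 14
After the shade: rgb(5, 12, 14) = #050c0e.
Lerp each channel 42% toward 128:
  R: 5 + 0.42×(128−5) = 5 + 51.66 = 56.66 → 57
  G: 12 + 0.42×(128−12) = 12 + 48.72 = 60.72 → 61
  B: 14 + 0.42×(128−14) = 14 + 47.88 = 61.88 → 62
rgb(57, 61, 62) = #393d3e.

#393d3e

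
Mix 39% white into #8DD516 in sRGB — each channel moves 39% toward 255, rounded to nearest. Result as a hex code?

#B9E571

#8DD516 is rgb(141, 213, 22).
Per channel, c → c + 0.39(255 − c):
  R: 141 + 0.39×(255−141) = 141 + 44.46 = 185.46 → 185
  G: 213 + 16.38 = 229.38 → 229
  B: 22 + 90.87 = 112.87 → 113
rgb(185, 229, 113) = #B9E571.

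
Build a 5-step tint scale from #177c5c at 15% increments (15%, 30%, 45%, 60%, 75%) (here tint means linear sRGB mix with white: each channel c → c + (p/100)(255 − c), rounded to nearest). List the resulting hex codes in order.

#3a9074, #5da38d, #7fb7a5, #a2cbbe, #c5ded6

#177c5c is rgb(23, 124, 92).
15%: (23 + 34.8 = 57.8→58, 124 + 19.65 = 143.65→144, 92 + 24.45 = 116.45→116) → #3a9074
30%: (23 + 69.6 = 92.6→93, 124 + 39.3 = 163.3→163, 92 + 48.9 = 140.9→141) → #5da38d
45%: (23 + 104.4 = 127.4→127, 124 + 58.95 = 182.95→183, 92 + 73.35 = 165.35→165) → #7fb7a5
60%: (23 + 139.2 = 162.2→162, 124 + 78.6 = 202.6→203, 92 + 97.8 = 189.8→190) → #a2cbbe
75%: (23 + 174 = 197→197, 124 + 98.25 = 222.25→222, 92 + 122.25 = 214.25→214) → #c5ded6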